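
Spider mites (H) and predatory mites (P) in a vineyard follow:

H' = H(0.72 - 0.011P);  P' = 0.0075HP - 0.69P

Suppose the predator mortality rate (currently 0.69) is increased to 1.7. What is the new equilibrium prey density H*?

At the interior fixed point, setting dP/dt = 0 with P > 0 fixes H* = (predator death rate)/(HP coefficient) — independent of the other coefficients.
With the change, H* = 1.7/0.0075 = 227; it rises from 92.

H* ≈ 227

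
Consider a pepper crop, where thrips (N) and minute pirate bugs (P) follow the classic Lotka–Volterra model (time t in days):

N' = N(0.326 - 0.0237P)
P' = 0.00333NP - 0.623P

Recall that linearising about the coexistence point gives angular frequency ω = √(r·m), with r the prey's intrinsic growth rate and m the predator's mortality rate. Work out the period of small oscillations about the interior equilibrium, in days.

Here r = 0.326 and m = 0.623, so r·m = 0.203.
ω = √0.203 = 0.451 per day, hence T = 2π/ω ≈ 13.9 days.

T ≈ 13.9 days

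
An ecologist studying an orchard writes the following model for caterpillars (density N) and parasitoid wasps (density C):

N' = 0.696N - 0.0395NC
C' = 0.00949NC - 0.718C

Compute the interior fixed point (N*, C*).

Set dC/dt = 0 with C > 0: 0.00949N - 0.718 = 0, so N* = 0.718/0.00949 = 75.7.
Set dN/dt = 0 with N > 0: 0.696 - 0.0395C = 0, so C* = 0.696/0.0395 = 17.6.

N* ≈ 75.7, C* ≈ 17.6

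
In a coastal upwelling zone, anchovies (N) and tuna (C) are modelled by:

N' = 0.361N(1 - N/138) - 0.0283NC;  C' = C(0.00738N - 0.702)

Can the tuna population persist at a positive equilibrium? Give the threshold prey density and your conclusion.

Threshold N = 95.1; K > 95.1, so yes, the predator persists.

The predator equation gives dC/dt > 0 only when N > 0.702/0.00738 = 95.1.
Without the predator, N → K = 138. Since 138 > 95.1, the predator can invade and persist.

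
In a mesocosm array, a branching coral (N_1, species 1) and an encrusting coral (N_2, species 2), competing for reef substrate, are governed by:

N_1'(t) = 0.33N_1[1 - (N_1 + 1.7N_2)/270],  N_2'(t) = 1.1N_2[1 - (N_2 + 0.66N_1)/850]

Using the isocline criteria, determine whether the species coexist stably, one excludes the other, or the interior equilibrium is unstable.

species 2 excludes species 1

Compare the nullcline intercepts: K1/α12 = 270/1.7 = 159 < K2 = 850; K2/α21 = 850/0.66 = 1290 > K1 = 270.
Since the inequalities point opposite ways, species 2 can invade but species 1 cannot.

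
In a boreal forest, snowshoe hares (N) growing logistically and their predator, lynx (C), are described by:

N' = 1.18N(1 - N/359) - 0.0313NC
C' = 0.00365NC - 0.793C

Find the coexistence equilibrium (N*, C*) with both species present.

From dC/dt = 0 with C > 0: 0.00365N* = 0.793, so N* = 217.
Substitute into dN/dt = 0: 1.18(1 - 217/359) = 0.0313C*.
The bracket is 0.395, giving C* = 0.466/0.0313 = 14.9.

N* ≈ 217, C* ≈ 14.9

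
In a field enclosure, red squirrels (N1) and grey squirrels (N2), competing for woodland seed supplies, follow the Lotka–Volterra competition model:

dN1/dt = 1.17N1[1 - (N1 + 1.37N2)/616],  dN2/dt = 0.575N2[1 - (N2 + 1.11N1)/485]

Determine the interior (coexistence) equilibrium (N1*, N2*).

Setting both brackets to zero gives the nullclines N1 + 1.37N2 = 616 and 1.11N1 + N2 = 485.
Substituting N2 = 485 - 1.11N1 into the first: N1(1 - 1.37·1.11) = 616 - 1.37·485.
So N1* = -48.5/-0.521 = 93, and then N2* = 485 - 1.11·93 = 382.

N1* ≈ 93, N2* ≈ 382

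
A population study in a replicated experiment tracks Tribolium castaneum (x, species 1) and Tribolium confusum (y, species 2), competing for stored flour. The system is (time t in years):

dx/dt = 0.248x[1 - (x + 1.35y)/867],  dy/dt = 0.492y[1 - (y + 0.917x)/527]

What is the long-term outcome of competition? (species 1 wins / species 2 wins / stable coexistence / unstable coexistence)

species 1 excludes species 2

Compare the nullcline intercepts: K1/α12 = 867/1.35 = 642 > K2 = 527; K2/α21 = 527/0.917 = 575 < K1 = 867.
Since the inequalities point opposite ways, species 1 can invade but species 2 cannot.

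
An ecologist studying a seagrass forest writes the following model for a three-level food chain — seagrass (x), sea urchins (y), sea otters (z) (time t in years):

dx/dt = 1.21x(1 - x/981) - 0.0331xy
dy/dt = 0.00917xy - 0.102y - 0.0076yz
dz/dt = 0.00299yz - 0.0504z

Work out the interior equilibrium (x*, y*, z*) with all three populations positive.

From dz/dt = 0: 0.00299y* = 0.0504, so y* = 16.9.
From dx/dt = 0: 1.21(1 - x*/981) = 0.0331·16.9, giving x* = 981·(1 - 0.461) = 529.
From dy/dt = 0: 0.00917·529 - 0.102 = 0.0076z*, so z* = 4.75/0.0076 = 624.

x* ≈ 529, y* ≈ 16.9, z* ≈ 624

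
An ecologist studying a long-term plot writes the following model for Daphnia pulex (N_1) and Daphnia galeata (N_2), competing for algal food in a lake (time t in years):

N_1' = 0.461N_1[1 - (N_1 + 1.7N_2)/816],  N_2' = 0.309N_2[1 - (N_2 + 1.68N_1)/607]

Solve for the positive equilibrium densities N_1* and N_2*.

N_1* ≈ 116, N_2* ≈ 412

Setting both brackets to zero gives the nullclines N_1 + 1.7N_2 = 816 and 1.68N_1 + N_2 = 607.
Substituting N_2 = 607 - 1.68N_1 into the first: N_1(1 - 1.7·1.68) = 816 - 1.7·607.
So N_1* = -216/-1.86 = 116, and then N_2* = 607 - 1.68·116 = 412.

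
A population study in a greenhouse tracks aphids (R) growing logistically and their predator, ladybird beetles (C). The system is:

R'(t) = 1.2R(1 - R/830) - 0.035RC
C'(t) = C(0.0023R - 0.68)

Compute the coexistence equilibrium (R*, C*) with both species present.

R* ≈ 296, C* ≈ 22.1

From dC/dt = 0 with C > 0: 0.0023R* = 0.68, so R* = 296.
Substitute into dR/dt = 0: 1.2(1 - 296/830) = 0.035C*.
The bracket is 0.644, giving C* = 0.773/0.035 = 22.1.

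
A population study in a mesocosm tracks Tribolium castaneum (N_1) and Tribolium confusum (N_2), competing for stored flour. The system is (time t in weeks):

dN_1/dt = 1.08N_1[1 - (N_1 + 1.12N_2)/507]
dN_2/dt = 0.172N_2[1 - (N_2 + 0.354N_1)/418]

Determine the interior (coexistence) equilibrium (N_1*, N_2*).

Setting both brackets to zero gives the nullclines N_1 + 1.12N_2 = 507 and 0.354N_1 + N_2 = 418.
Substituting N_2 = 418 - 0.354N_1 into the first: N_1(1 - 1.12·0.354) = 507 - 1.12·418.
So N_1* = 38.8/0.604 = 64.4, and then N_2* = 418 - 0.354·64.4 = 395.

N_1* ≈ 64.4, N_2* ≈ 395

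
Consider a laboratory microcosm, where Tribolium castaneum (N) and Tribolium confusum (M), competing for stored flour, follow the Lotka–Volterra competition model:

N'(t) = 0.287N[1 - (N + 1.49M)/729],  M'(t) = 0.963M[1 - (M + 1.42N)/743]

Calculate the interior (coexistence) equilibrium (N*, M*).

Setting both brackets to zero gives the nullclines N + 1.49M = 729 and 1.42N + M = 743.
Substituting M = 743 - 1.42N into the first: N(1 - 1.49·1.42) = 729 - 1.49·743.
So N* = -378/-1.12 = 339, and then M* = 743 - 1.42·339 = 262.

N* ≈ 339, M* ≈ 262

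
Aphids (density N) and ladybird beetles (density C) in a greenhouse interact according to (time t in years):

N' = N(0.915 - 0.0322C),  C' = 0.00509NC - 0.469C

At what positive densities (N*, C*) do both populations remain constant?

Set dC/dt = 0 with C > 0: 0.00509N - 0.469 = 0, so N* = 0.469/0.00509 = 92.1.
Set dN/dt = 0 with N > 0: 0.915 - 0.0322C = 0, so C* = 0.915/0.0322 = 28.4.

N* ≈ 92.1, C* ≈ 28.4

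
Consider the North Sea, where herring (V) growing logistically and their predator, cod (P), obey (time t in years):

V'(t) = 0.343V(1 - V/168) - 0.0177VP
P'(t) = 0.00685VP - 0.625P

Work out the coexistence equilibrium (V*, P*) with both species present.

V* ≈ 91.2, P* ≈ 8.85

From dP/dt = 0 with P > 0: 0.00685V* = 0.625, so V* = 91.2.
Substitute into dV/dt = 0: 0.343(1 - 91.2/168) = 0.0177P*.
The bracket is 0.457, giving P* = 0.157/0.0177 = 8.85.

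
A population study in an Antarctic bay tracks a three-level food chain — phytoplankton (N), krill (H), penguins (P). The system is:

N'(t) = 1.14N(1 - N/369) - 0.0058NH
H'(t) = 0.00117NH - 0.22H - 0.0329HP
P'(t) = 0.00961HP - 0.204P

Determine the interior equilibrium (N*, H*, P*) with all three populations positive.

From dP/dt = 0: 0.00961H* = 0.204, so H* = 21.2.
From dN/dt = 0: 1.14(1 - N*/369) = 0.0058·21.2, giving N* = 369·(1 - 0.108) = 329.
From dH/dt = 0: 0.00117·329 - 0.22 = 0.0329P*, so P* = 0.165/0.0329 = 5.02.

N* ≈ 329, H* ≈ 21.2, P* ≈ 5.02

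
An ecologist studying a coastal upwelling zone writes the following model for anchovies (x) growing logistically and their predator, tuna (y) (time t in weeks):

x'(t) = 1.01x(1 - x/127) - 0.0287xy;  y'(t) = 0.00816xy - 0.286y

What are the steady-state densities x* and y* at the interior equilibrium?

x* ≈ 35, y* ≈ 25.5

From dy/dt = 0 with y > 0: 0.00816x* = 0.286, so x* = 35.
Substitute into dx/dt = 0: 1.01(1 - 35/127) = 0.0287y*.
The bracket is 0.724, giving y* = 0.731/0.0287 = 25.5.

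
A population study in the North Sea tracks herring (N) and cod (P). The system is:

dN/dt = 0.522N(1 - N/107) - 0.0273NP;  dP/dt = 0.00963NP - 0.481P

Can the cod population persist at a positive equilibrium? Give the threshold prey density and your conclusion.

The predator equation gives dP/dt > 0 only when N > 0.481/0.00963 = 49.9.
Without the predator, N → K = 107. Since 107 > 49.9, the predator can invade and persist.

Threshold N = 49.9; K > 49.9, so yes, the predator persists.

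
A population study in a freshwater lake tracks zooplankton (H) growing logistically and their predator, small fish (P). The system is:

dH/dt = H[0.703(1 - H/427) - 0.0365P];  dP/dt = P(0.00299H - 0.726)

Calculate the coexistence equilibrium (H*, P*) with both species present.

H* ≈ 243, P* ≈ 8.31

From dP/dt = 0 with P > 0: 0.00299H* = 0.726, so H* = 243.
Substitute into dH/dt = 0: 0.703(1 - 243/427) = 0.0365P*.
The bracket is 0.431, giving P* = 0.303/0.0365 = 8.31.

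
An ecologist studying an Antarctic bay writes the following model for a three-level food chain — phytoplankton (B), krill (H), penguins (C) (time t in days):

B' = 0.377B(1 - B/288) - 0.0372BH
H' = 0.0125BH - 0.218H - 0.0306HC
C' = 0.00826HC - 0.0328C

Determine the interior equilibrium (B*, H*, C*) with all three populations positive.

From dC/dt = 0: 0.00826H* = 0.0328, so H* = 3.97.
From dB/dt = 0: 0.377(1 - B*/288) = 0.0372·3.97, giving B* = 288·(1 - 0.392) = 175.
From dH/dt = 0: 0.0125·175 - 0.218 = 0.0306C*, so C* = 1.97/0.0306 = 64.4.

B* ≈ 175, H* ≈ 3.97, C* ≈ 64.4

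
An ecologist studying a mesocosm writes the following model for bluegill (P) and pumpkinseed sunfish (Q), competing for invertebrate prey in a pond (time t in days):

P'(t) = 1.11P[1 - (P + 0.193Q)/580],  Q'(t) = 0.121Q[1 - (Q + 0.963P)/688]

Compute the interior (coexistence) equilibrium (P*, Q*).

Setting both brackets to zero gives the nullclines P + 0.193Q = 580 and 0.963P + Q = 688.
Substituting Q = 688 - 0.963P into the first: P(1 - 0.193·0.963) = 580 - 0.193·688.
So P* = 447/0.814 = 549, and then Q* = 688 - 0.963·549 = 159.

P* ≈ 549, Q* ≈ 159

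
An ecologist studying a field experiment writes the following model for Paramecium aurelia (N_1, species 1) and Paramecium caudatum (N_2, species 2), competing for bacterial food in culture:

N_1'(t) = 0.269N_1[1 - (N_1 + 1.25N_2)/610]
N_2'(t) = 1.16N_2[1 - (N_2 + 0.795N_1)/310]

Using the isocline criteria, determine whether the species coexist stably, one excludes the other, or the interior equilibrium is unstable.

species 1 excludes species 2

Compare the nullcline intercepts: K1/α12 = 610/1.25 = 488 > K2 = 310; K2/α21 = 310/0.795 = 390 < K1 = 610.
Since the inequalities point opposite ways, species 1 can invade but species 2 cannot.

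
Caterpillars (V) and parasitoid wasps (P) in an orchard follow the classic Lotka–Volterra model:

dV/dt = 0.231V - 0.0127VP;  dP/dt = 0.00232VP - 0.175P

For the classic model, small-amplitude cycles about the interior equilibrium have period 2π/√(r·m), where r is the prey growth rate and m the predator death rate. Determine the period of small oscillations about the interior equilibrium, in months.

T ≈ 31.3 months

Here r = 0.231 and m = 0.175, so r·m = 0.0404.
ω = √0.0404 = 0.201 per month, hence T = 2π/ω ≈ 31.3 months.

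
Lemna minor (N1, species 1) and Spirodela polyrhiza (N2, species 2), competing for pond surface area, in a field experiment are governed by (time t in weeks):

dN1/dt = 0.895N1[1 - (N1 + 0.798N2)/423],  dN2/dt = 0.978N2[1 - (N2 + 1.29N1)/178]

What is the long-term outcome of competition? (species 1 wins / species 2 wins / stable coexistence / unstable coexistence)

species 1 excludes species 2

Compare the nullcline intercepts: K1/α12 = 423/0.798 = 530 > K2 = 178; K2/α21 = 178/1.29 = 138 < K1 = 423.
Since the inequalities point opposite ways, species 1 can invade but species 2 cannot.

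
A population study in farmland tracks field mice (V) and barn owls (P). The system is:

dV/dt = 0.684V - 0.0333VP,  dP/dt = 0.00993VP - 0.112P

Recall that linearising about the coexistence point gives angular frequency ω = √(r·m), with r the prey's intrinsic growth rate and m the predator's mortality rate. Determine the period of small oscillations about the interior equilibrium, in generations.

T ≈ 22.7 generations

Here r = 0.684 and m = 0.112, so r·m = 0.0766.
ω = √0.0766 = 0.277 per generation, hence T = 2π/ω ≈ 22.7 generations.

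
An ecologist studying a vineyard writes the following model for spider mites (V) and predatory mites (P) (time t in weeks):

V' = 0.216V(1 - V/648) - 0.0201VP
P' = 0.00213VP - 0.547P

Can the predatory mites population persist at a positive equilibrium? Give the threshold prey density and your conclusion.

The predator equation gives dP/dt > 0 only when V > 0.547/0.00213 = 257.
Without the predator, V → K = 648. Since 648 > 257, the predator can invade and persist.

Threshold V = 257; K > 257, so yes, the predator persists.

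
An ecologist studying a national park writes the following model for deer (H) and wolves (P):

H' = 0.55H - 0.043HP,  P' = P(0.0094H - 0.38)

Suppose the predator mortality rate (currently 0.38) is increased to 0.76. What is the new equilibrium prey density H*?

At the interior fixed point, setting dP/dt = 0 with P > 0 fixes H* = (predator death rate)/(HP coefficient) — independent of the other coefficients.
With the change, H* = 0.76/0.0094 = 80.9; it rises from 40.4.

H* ≈ 80.9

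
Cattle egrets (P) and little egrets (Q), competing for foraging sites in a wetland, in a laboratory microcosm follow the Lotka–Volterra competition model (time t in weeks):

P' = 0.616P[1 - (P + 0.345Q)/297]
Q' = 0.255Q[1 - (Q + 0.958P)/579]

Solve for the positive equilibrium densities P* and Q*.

Setting both brackets to zero gives the nullclines P + 0.345Q = 297 and 0.958P + Q = 579.
Substituting Q = 579 - 0.958P into the first: P(1 - 0.345·0.958) = 297 - 0.345·579.
So P* = 97.2/0.669 = 145, and then Q* = 579 - 0.958·145 = 440.

P* ≈ 145, Q* ≈ 440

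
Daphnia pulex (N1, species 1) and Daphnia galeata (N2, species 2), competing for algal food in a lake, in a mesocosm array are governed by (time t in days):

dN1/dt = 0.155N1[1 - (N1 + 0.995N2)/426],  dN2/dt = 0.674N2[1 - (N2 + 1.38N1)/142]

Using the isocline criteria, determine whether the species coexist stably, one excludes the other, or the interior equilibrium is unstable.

Compare the nullcline intercepts: K1/α12 = 426/0.995 = 428 > K2 = 142; K2/α21 = 142/1.38 = 103 < K1 = 426.
Since the inequalities point opposite ways, species 1 can invade but species 2 cannot.

species 1 excludes species 2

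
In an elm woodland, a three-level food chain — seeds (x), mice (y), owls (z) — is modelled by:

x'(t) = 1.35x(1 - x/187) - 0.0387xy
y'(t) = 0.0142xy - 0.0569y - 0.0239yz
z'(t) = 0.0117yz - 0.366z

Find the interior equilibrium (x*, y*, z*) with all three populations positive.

x* ≈ 19.3, y* ≈ 31.3, z* ≈ 9.09

From dz/dt = 0: 0.0117y* = 0.366, so y* = 31.3.
From dx/dt = 0: 1.35(1 - x*/187) = 0.0387·31.3, giving x* = 187·(1 - 0.897) = 19.3.
From dy/dt = 0: 0.0142·19.3 - 0.0569 = 0.0239z*, so z* = 0.217/0.0239 = 9.09.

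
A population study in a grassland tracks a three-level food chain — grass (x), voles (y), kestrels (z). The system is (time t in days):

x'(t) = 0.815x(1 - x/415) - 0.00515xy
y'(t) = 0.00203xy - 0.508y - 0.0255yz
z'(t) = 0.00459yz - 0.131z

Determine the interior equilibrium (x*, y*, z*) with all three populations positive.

From dz/dt = 0: 0.00459y* = 0.131, so y* = 28.5.
From dx/dt = 0: 0.815(1 - x*/415) = 0.00515·28.5, giving x* = 415·(1 - 0.18) = 340.
From dy/dt = 0: 0.00203·340 - 0.508 = 0.0255z*, so z* = 0.183/0.0255 = 7.16.

x* ≈ 340, y* ≈ 28.5, z* ≈ 7.16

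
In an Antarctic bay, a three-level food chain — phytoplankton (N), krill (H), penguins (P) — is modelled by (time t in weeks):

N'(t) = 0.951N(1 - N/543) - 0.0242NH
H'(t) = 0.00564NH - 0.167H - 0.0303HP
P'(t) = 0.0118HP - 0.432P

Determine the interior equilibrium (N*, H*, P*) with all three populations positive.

From dP/dt = 0: 0.0118H* = 0.432, so H* = 36.6.
From dN/dt = 0: 0.951(1 - N*/543) = 0.0242·36.6, giving N* = 543·(1 - 0.932) = 37.1.
From dH/dt = 0: 0.00564·37.1 - 0.167 = 0.0303P*, so P* = 0.0424/0.0303 = 1.4.

N* ≈ 37.1, H* ≈ 36.6, P* ≈ 1.4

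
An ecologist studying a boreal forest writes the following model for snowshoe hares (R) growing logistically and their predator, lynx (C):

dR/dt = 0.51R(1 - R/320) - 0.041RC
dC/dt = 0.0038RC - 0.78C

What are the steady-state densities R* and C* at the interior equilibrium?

R* ≈ 205, C* ≈ 4.46

From dC/dt = 0 with C > 0: 0.0038R* = 0.78, so R* = 205.
Substitute into dR/dt = 0: 0.51(1 - 205/320) = 0.041C*.
The bracket is 0.359, giving C* = 0.183/0.041 = 4.46.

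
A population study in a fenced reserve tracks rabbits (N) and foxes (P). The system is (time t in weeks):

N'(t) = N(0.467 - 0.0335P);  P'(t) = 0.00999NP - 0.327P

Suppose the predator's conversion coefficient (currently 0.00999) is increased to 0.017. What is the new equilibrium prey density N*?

At the interior fixed point, setting dP/dt = 0 with P > 0 fixes N* = (predator death rate)/(NP coefficient) — independent of the other coefficients.
With the change, N* = 0.327/0.017 = 19.2; it falls from 32.7.

N* ≈ 19.2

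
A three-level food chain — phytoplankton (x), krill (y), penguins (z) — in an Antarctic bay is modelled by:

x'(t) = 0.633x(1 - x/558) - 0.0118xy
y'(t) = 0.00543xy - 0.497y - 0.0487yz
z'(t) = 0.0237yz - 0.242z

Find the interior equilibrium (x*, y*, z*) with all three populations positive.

From dz/dt = 0: 0.0237y* = 0.242, so y* = 10.2.
From dx/dt = 0: 0.633(1 - x*/558) = 0.0118·10.2, giving x* = 558·(1 - 0.19) = 452.
From dy/dt = 0: 0.00543·452 - 0.497 = 0.0487z*, so z* = 1.96/0.0487 = 40.2.

x* ≈ 452, y* ≈ 10.2, z* ≈ 40.2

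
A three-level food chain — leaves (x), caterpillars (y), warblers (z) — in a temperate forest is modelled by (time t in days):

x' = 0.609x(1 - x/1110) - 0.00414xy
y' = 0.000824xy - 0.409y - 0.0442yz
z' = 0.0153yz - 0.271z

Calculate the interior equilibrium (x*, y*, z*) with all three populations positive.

From dz/dt = 0: 0.0153y* = 0.271, so y* = 17.7.
From dx/dt = 0: 0.609(1 - x*/1110) = 0.00414·17.7, giving x* = 1110·(1 - 0.12) = 976.
From dy/dt = 0: 0.000824·976 - 0.409 = 0.0442z*, so z* = 0.396/0.0442 = 8.95.

x* ≈ 976, y* ≈ 17.7, z* ≈ 8.95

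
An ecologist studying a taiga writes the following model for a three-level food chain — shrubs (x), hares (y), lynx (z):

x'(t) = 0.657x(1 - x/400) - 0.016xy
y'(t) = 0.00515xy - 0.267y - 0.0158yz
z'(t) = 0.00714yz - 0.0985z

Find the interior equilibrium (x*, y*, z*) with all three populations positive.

x* ≈ 266, y* ≈ 13.8, z* ≈ 69.7

From dz/dt = 0: 0.00714y* = 0.0985, so y* = 13.8.
From dx/dt = 0: 0.657(1 - x*/400) = 0.016·13.8, giving x* = 400·(1 - 0.336) = 266.
From dy/dt = 0: 0.00515·266 - 0.267 = 0.0158z*, so z* = 1.1/0.0158 = 69.7.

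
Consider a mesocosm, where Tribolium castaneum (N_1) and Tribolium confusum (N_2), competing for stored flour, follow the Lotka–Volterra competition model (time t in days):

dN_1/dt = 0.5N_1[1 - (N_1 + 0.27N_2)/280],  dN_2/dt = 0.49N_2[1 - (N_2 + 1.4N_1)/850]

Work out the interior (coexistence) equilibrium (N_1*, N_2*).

N_1* ≈ 81.2, N_2* ≈ 736

Setting both brackets to zero gives the nullclines N_1 + 0.27N_2 = 280 and 1.4N_1 + N_2 = 850.
Substituting N_2 = 850 - 1.4N_1 into the first: N_1(1 - 0.27·1.4) = 280 - 0.27·850.
So N_1* = 50.5/0.622 = 81.2, and then N_2* = 850 - 1.4·81.2 = 736.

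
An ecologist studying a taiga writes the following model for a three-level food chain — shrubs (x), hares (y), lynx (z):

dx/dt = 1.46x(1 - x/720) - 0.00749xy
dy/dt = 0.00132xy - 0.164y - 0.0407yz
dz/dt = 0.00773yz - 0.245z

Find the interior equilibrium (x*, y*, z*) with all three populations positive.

x* ≈ 603, y* ≈ 31.7, z* ≈ 15.5

From dz/dt = 0: 0.00773y* = 0.245, so y* = 31.7.
From dx/dt = 0: 1.46(1 - x*/720) = 0.00749·31.7, giving x* = 720·(1 - 0.163) = 603.
From dy/dt = 0: 0.00132·603 - 0.164 = 0.0407z*, so z* = 0.632/0.0407 = 15.5.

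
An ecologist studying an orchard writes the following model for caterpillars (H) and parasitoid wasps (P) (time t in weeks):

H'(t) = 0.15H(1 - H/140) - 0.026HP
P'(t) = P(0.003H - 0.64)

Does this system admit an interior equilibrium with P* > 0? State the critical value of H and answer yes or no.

Threshold H = 213; K < 213, so no, the predator goes extinct.

The predator equation gives dP/dt > 0 only when H > 0.64/0.003 = 213.
Without the predator, H → K = 140. Since 140 < 213, the predator cannot invade.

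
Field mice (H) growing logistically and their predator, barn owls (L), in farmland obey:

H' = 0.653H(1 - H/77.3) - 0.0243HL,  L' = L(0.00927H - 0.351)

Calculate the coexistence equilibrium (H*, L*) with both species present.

From dL/dt = 0 with L > 0: 0.00927H* = 0.351, so H* = 37.9.
Substitute into dH/dt = 0: 0.653(1 - 37.9/77.3) = 0.0243L*.
The bracket is 0.51, giving L* = 0.333/0.0243 = 13.7.

H* ≈ 37.9, L* ≈ 13.7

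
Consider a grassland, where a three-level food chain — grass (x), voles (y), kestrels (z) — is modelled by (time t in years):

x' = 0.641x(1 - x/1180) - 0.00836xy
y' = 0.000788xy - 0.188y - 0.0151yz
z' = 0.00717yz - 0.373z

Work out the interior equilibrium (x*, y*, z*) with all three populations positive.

x* ≈ 379, y* ≈ 52, z* ≈ 7.35

From dz/dt = 0: 0.00717y* = 0.373, so y* = 52.
From dx/dt = 0: 0.641(1 - x*/1180) = 0.00836·52, giving x* = 1180·(1 - 0.678) = 379.
From dy/dt = 0: 0.000788·379 - 0.188 = 0.0151z*, so z* = 0.111/0.0151 = 7.35.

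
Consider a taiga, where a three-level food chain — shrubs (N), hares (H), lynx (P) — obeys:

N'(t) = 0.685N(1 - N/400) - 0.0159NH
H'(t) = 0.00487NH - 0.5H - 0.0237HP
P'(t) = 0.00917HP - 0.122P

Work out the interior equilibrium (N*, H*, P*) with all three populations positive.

N* ≈ 276, H* ≈ 13.3, P* ≈ 35.7

From dP/dt = 0: 0.00917H* = 0.122, so H* = 13.3.
From dN/dt = 0: 0.685(1 - N*/400) = 0.0159·13.3, giving N* = 400·(1 - 0.309) = 276.
From dH/dt = 0: 0.00487·276 - 0.5 = 0.0237P*, so P* = 0.846/0.0237 = 35.7.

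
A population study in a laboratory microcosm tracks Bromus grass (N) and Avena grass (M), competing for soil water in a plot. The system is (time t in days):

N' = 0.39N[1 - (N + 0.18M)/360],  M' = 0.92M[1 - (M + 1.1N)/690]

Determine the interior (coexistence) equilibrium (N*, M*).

Setting both brackets to zero gives the nullclines N + 0.18M = 360 and 1.1N + M = 690.
Substituting M = 690 - 1.1N into the first: N(1 - 0.18·1.1) = 360 - 0.18·690.
So N* = 236/0.802 = 294, and then M* = 690 - 1.1·294 = 367.

N* ≈ 294, M* ≈ 367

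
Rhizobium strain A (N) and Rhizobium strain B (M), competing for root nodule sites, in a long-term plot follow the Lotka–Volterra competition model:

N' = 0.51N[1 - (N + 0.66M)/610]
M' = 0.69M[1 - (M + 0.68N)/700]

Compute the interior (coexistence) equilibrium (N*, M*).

N* ≈ 269, M* ≈ 517

Setting both brackets to zero gives the nullclines N + 0.66M = 610 and 0.68N + M = 700.
Substituting M = 700 - 0.68N into the first: N(1 - 0.66·0.68) = 610 - 0.66·700.
So N* = 148/0.551 = 269, and then M* = 700 - 0.68·269 = 517.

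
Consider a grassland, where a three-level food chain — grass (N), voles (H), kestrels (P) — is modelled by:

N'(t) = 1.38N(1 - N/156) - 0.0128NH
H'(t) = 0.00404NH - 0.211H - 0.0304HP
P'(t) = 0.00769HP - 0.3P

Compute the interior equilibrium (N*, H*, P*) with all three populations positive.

From dP/dt = 0: 0.00769H* = 0.3, so H* = 39.
From dN/dt = 0: 1.38(1 - N*/156) = 0.0128·39, giving N* = 156·(1 - 0.362) = 99.6.
From dH/dt = 0: 0.00404·99.6 - 0.211 = 0.0304P*, so P* = 0.191/0.0304 = 6.29.

N* ≈ 99.6, H* ≈ 39, P* ≈ 6.29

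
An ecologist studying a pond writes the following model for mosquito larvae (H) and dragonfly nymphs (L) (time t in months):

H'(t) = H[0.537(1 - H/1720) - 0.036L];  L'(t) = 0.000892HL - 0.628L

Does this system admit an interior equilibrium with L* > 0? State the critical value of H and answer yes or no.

Threshold H = 704; K > 704, so yes, the predator persists.

The predator equation gives dL/dt > 0 only when H > 0.628/0.000892 = 704.
Without the predator, H → K = 1720. Since 1720 > 704, the predator can invade and persist.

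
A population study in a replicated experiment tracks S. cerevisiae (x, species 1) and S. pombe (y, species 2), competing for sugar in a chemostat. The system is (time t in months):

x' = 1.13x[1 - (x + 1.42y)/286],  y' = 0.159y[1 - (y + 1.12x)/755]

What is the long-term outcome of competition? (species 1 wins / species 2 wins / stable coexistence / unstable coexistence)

species 2 excludes species 1

Compare the nullcline intercepts: K1/α12 = 286/1.42 = 201 < K2 = 755; K2/α21 = 755/1.12 = 674 > K1 = 286.
Since the inequalities point opposite ways, species 2 can invade but species 1 cannot.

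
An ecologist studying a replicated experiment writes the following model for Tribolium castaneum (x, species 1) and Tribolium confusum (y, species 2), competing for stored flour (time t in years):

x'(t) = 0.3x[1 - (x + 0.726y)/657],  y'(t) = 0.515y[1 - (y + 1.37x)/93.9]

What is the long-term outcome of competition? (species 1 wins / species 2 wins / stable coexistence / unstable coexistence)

species 1 excludes species 2

Compare the nullcline intercepts: K1/α12 = 657/0.726 = 905 > K2 = 93.9; K2/α21 = 93.9/1.37 = 68.5 < K1 = 657.
Since the inequalities point opposite ways, species 1 can invade but species 2 cannot.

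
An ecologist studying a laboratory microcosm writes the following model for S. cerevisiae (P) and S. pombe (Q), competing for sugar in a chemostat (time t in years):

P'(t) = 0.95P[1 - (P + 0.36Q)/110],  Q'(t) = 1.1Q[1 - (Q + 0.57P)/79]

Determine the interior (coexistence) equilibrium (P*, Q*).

P* ≈ 103, Q* ≈ 20.5

Setting both brackets to zero gives the nullclines P + 0.36Q = 110 and 0.57P + Q = 79.
Substituting Q = 79 - 0.57P into the first: P(1 - 0.36·0.57) = 110 - 0.36·79.
So P* = 81.6/0.795 = 103, and then Q* = 79 - 0.57·103 = 20.5.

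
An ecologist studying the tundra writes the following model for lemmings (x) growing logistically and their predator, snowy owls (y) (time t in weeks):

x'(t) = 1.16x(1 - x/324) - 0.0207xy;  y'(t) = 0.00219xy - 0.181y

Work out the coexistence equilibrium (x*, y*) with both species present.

From dy/dt = 0 with y > 0: 0.00219x* = 0.181, so x* = 82.6.
Substitute into dx/dt = 0: 1.16(1 - 82.6/324) = 0.0207y*.
The bracket is 0.745, giving y* = 0.864/0.0207 = 41.7.

x* ≈ 82.6, y* ≈ 41.7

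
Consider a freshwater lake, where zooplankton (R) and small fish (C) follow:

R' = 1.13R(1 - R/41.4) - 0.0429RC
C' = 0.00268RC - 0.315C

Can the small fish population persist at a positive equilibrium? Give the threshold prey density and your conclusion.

The predator equation gives dC/dt > 0 only when R > 0.315/0.00268 = 118.
Without the predator, R → K = 41.4. Since 41.4 < 118, the predator cannot invade.

Threshold R = 118; K < 118, so no, the predator goes extinct.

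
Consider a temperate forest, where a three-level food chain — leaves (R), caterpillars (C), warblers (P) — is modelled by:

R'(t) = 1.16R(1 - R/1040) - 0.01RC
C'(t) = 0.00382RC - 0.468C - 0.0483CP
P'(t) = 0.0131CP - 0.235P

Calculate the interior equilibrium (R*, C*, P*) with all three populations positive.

From dP/dt = 0: 0.0131C* = 0.235, so C* = 17.9.
From dR/dt = 0: 1.16(1 - R*/1040) = 0.01·17.9, giving R* = 1040·(1 - 0.155) = 879.
From dC/dt = 0: 0.00382·879 - 0.468 = 0.0483P*, so P* = 2.89/0.0483 = 59.8.

R* ≈ 879, C* ≈ 17.9, P* ≈ 59.8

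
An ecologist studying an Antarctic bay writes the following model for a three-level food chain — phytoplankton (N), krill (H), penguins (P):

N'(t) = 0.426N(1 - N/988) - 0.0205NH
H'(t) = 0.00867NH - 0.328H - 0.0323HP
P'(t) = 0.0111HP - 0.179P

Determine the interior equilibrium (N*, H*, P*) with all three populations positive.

From dP/dt = 0: 0.0111H* = 0.179, so H* = 16.1.
From dN/dt = 0: 0.426(1 - N*/988) = 0.0205·16.1, giving N* = 988·(1 - 0.776) = 221.
From dH/dt = 0: 0.00867·221 - 0.328 = 0.0323P*, so P* = 1.59/0.0323 = 49.2.

N* ≈ 221, H* ≈ 16.1, P* ≈ 49.2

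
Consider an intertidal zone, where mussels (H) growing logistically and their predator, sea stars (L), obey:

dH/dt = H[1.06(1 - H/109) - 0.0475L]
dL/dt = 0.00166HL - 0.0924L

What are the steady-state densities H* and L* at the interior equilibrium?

From dL/dt = 0 with L > 0: 0.00166H* = 0.0924, so H* = 55.7.
Substitute into dH/dt = 0: 1.06(1 - 55.7/109) = 0.0475L*.
The bracket is 0.489, giving L* = 0.519/0.0475 = 10.9.

H* ≈ 55.7, L* ≈ 10.9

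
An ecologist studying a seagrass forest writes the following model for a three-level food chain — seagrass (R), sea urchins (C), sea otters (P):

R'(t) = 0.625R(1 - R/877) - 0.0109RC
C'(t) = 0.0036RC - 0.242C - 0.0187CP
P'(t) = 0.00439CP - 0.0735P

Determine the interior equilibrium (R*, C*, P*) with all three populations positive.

From dP/dt = 0: 0.00439C* = 0.0735, so C* = 16.7.
From dR/dt = 0: 0.625(1 - R*/877) = 0.0109·16.7, giving R* = 877·(1 - 0.292) = 621.
From dC/dt = 0: 0.0036·621 - 0.242 = 0.0187P*, so P* = 1.99/0.0187 = 107.

R* ≈ 621, C* ≈ 16.7, P* ≈ 107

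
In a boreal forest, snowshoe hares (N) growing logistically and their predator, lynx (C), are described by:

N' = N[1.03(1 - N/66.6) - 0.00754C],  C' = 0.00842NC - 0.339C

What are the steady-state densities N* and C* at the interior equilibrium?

N* ≈ 40.3, C* ≈ 54

From dC/dt = 0 with C > 0: 0.00842N* = 0.339, so N* = 40.3.
Substitute into dN/dt = 0: 1.03(1 - 40.3/66.6) = 0.00754C*.
The bracket is 0.395, giving C* = 0.407/0.00754 = 54.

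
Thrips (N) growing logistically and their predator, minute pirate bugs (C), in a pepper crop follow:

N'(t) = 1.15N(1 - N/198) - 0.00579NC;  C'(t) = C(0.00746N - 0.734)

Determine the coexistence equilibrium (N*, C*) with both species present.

From dC/dt = 0 with C > 0: 0.00746N* = 0.734, so N* = 98.4.
Substitute into dN/dt = 0: 1.15(1 - 98.4/198) = 0.00579C*.
The bracket is 0.503, giving C* = 0.579/0.00579 = 99.9.

N* ≈ 98.4, C* ≈ 99.9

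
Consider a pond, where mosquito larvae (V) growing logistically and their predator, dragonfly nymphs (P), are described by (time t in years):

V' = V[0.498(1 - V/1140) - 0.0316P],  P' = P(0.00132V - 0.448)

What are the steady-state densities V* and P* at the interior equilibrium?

From dP/dt = 0 with P > 0: 0.00132V* = 0.448, so V* = 339.
Substitute into dV/dt = 0: 0.498(1 - 339/1140) = 0.0316P*.
The bracket is 0.702, giving P* = 0.35/0.0316 = 11.1.

V* ≈ 339, P* ≈ 11.1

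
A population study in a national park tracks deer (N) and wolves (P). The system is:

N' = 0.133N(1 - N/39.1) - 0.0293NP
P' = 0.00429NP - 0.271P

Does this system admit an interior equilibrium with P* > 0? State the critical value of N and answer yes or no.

Threshold N = 63.2; K < 63.2, so no, the predator goes extinct.

The predator equation gives dP/dt > 0 only when N > 0.271/0.00429 = 63.2.
Without the predator, N → K = 39.1. Since 39.1 < 63.2, the predator cannot invade.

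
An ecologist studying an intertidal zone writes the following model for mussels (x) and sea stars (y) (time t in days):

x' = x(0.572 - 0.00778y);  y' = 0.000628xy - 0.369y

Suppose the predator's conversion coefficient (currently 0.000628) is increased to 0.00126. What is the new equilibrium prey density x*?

At the interior fixed point, setting dy/dt = 0 with y > 0 fixes x* = (predator death rate)/(xy coefficient) — independent of the other coefficients.
With the change, x* = 0.369/0.00126 = 293; it falls from 588.

x* ≈ 293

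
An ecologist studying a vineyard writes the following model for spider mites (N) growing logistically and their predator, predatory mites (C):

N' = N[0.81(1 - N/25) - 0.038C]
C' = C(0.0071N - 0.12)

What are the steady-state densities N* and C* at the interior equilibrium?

From dC/dt = 0 with C > 0: 0.0071N* = 0.12, so N* = 16.9.
Substitute into dN/dt = 0: 0.81(1 - 16.9/25) = 0.038C*.
The bracket is 0.324, giving C* = 0.262/0.038 = 6.91.

N* ≈ 16.9, C* ≈ 6.91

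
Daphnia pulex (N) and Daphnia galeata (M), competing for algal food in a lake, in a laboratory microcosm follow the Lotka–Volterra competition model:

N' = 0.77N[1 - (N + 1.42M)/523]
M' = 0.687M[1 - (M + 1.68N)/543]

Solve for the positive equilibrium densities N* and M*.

Setting both brackets to zero gives the nullclines N + 1.42M = 523 and 1.68N + M = 543.
Substituting M = 543 - 1.68N into the first: N(1 - 1.42·1.68) = 523 - 1.42·543.
So N* = -248/-1.39 = 179, and then M* = 543 - 1.68·179 = 242.

N* ≈ 179, M* ≈ 242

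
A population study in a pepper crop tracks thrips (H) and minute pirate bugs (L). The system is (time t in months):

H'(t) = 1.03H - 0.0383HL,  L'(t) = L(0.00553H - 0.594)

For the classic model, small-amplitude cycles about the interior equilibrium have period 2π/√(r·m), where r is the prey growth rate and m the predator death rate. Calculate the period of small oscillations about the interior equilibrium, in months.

T ≈ 8.03 months

Here r = 1.03 and m = 0.594, so r·m = 0.612.
ω = √0.612 = 0.782 per month, hence T = 2π/ω ≈ 8.03 months.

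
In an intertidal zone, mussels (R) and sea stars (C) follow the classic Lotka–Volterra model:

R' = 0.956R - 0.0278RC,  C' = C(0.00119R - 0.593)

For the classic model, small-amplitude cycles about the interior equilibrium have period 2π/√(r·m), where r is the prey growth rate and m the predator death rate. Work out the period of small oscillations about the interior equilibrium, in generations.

T ≈ 8.34 generations

Here r = 0.956 and m = 0.593, so r·m = 0.567.
ω = √0.567 = 0.753 per generation, hence T = 2π/ω ≈ 8.34 generations.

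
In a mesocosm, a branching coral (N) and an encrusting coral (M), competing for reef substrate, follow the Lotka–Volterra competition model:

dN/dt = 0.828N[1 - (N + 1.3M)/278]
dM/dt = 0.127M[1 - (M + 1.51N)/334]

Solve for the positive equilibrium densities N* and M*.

N* ≈ 162, M* ≈ 89.1

Setting both brackets to zero gives the nullclines N + 1.3M = 278 and 1.51N + M = 334.
Substituting M = 334 - 1.51N into the first: N(1 - 1.3·1.51) = 278 - 1.3·334.
So N* = -156/-0.963 = 162, and then M* = 334 - 1.51·162 = 89.1.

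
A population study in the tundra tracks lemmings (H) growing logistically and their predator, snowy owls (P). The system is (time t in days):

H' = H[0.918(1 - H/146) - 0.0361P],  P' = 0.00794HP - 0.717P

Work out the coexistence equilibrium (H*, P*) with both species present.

From dP/dt = 0 with P > 0: 0.00794H* = 0.717, so H* = 90.3.
Substitute into dH/dt = 0: 0.918(1 - 90.3/146) = 0.0361P*.
The bracket is 0.381, giving P* = 0.35/0.0361 = 9.7.

H* ≈ 90.3, P* ≈ 9.7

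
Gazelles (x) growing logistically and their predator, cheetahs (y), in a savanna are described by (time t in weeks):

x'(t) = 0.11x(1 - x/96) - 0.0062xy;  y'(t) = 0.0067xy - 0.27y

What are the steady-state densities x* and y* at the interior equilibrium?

From dy/dt = 0 with y > 0: 0.0067x* = 0.27, so x* = 40.3.
Substitute into dx/dt = 0: 0.11(1 - 40.3/96) = 0.0062y*.
The bracket is 0.58, giving y* = 0.0638/0.0062 = 10.3.

x* ≈ 40.3, y* ≈ 10.3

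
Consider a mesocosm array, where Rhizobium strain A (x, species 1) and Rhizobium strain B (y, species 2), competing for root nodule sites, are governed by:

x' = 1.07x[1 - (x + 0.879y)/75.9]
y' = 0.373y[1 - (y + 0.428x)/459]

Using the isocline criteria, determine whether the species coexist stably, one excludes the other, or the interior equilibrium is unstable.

Compare the nullcline intercepts: K1/α12 = 75.9/0.879 = 86.3 < K2 = 459; K2/α21 = 459/0.428 = 1070 > K1 = 75.9.
Since the inequalities point opposite ways, species 2 can invade but species 1 cannot.

species 2 excludes species 1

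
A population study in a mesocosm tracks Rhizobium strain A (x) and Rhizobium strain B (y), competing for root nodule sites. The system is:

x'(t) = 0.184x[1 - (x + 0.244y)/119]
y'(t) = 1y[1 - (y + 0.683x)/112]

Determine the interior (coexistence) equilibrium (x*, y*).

x* ≈ 110, y* ≈ 36.9

Setting both brackets to zero gives the nullclines x + 0.244y = 119 and 0.683x + y = 112.
Substituting y = 112 - 0.683x into the first: x(1 - 0.244·0.683) = 119 - 0.244·112.
So x* = 91.7/0.833 = 110, and then y* = 112 - 0.683·110 = 36.9.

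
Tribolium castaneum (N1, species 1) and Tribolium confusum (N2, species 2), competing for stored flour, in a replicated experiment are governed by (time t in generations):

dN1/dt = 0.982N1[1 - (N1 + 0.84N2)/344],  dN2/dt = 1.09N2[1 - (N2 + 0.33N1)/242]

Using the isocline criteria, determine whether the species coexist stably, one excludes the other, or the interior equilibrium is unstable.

Compare the nullcline intercepts: K1/α12 = 344/0.84 = 410 > K2 = 242; K2/α21 = 242/0.33 = 733 > K1 = 344.
Since both inequalities hold, each species can invade when rare, so the interior equilibrium is stable.

stable coexistence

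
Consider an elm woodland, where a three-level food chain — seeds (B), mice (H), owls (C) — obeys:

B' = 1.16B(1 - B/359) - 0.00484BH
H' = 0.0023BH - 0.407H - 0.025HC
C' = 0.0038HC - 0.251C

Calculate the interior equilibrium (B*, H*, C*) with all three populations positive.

From dC/dt = 0: 0.0038H* = 0.251, so H* = 66.1.
From dB/dt = 0: 1.16(1 - B*/359) = 0.00484·66.1, giving B* = 359·(1 - 0.276) = 260.
From dH/dt = 0: 0.0023·260 - 0.407 = 0.025C*, so C* = 0.191/0.025 = 7.65.

B* ≈ 260, H* ≈ 66.1, C* ≈ 7.65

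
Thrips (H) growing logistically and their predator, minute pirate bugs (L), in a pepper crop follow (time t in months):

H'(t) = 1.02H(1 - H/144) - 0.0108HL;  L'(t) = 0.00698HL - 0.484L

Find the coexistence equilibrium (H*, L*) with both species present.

From dL/dt = 0 with L > 0: 0.00698H* = 0.484, so H* = 69.3.
Substitute into dH/dt = 0: 1.02(1 - 69.3/144) = 0.0108L*.
The bracket is 0.518, giving L* = 0.529/0.0108 = 49.

H* ≈ 69.3, L* ≈ 49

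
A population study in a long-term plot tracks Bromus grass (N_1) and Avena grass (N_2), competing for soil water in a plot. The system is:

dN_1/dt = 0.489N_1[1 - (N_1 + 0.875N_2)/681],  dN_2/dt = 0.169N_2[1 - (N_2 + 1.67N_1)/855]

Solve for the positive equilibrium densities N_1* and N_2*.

N_1* ≈ 146, N_2* ≈ 612

Setting both brackets to zero gives the nullclines N_1 + 0.875N_2 = 681 and 1.67N_1 + N_2 = 855.
Substituting N_2 = 855 - 1.67N_1 into the first: N_1(1 - 0.875·1.67) = 681 - 0.875·855.
So N_1* = -67.1/-0.461 = 146, and then N_2* = 855 - 1.67·146 = 612.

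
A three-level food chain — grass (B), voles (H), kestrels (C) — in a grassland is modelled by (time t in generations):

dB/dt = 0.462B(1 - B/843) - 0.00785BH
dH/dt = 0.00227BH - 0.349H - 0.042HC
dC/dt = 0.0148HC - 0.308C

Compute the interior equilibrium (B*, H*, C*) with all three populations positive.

B* ≈ 545, H* ≈ 20.8, C* ≈ 21.1

From dC/dt = 0: 0.0148H* = 0.308, so H* = 20.8.
From dB/dt = 0: 0.462(1 - B*/843) = 0.00785·20.8, giving B* = 843·(1 - 0.354) = 545.
From dH/dt = 0: 0.00227·545 - 0.349 = 0.042C*, so C* = 0.888/0.042 = 21.1.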